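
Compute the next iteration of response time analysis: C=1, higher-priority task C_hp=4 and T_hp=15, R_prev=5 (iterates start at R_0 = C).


R_next = C + ceil(R_prev / T_hp) * C_hp
ceil(5 / 15) = ceil(0.3333) = 1
Interference = 1 * 4 = 4
R_next = 1 + 4 = 5
R_next = R_prev, so the iteration has converged (response time = 5).

5


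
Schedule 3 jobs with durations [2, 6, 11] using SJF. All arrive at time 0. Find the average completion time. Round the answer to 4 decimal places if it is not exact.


SJF order (ascending): [2, 6, 11]
Completion times:
  Job 1: burst=2, C=2
  Job 2: burst=6, C=8
  Job 3: burst=11, C=19
Average completion = 29/3 = 9.6667

9.6667


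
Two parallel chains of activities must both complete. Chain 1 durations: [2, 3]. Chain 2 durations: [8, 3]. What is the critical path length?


Path A total = 2 + 3 = 5
Path B total = 8 + 3 = 11
Critical path = longest path = max(5, 11) = 11

11


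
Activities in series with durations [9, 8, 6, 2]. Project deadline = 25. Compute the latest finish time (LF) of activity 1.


LF(activity 1) = deadline - sum of successor durations
Successors: activities 2 through 4 with durations [8, 6, 2]
Sum of successor durations = 16
LF = 25 - 16 = 9

9


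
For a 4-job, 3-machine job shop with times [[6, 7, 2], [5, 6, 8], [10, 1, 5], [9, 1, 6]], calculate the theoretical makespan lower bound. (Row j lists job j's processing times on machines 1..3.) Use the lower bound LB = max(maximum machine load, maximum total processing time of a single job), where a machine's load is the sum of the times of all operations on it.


Machine loads:
  Machine 1: 6 + 5 + 10 + 9 = 30
  Machine 2: 7 + 6 + 1 + 1 = 15
  Machine 3: 2 + 8 + 5 + 6 = 21
Max machine load = 30
Job totals:
  Job 1: 15
  Job 2: 19
  Job 3: 16
  Job 4: 16
Max job total = 19
Lower bound = max(30, 19) = 30

30


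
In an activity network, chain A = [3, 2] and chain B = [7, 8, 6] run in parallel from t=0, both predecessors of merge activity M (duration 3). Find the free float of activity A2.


ES(A2) = sum of predecessors on chain A = 3
EF(A2) = ES + duration = 3 + 2 = 5
Successor of A2 is M. ES(M) = max(sum(A), sum(B)) = max(5, 21) = 21
Free float = ES(successor) - EF(current) = 21 - 5 = 16

16


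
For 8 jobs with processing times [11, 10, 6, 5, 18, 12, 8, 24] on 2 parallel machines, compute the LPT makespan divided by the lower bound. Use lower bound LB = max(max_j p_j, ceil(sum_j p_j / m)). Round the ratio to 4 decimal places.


LPT order: [24, 18, 12, 11, 10, 8, 6, 5]
Machine loads after assignment: [48, 46]
LPT makespan = 48
Lower bound = max(max_job, ceil(total/2)) = max(24, 47) = 47
Ratio = 48 / 47 = 1.0213

1.0213


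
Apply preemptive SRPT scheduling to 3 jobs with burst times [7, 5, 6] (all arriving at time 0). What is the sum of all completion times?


Since all jobs arrive at t=0, SRPT equals SPT ordering.
SPT order: [5, 6, 7]
Completion times:
  Job 1: p=5, C=5
  Job 2: p=6, C=11
  Job 3: p=7, C=18
Total completion time = 5 + 11 + 18 = 34

34


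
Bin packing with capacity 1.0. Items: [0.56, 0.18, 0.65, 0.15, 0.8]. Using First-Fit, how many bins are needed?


Place items sequentially using First-Fit:
  Item 0.56 -> new Bin 1
  Item 0.18 -> Bin 1 (now 0.74)
  Item 0.65 -> new Bin 2
  Item 0.15 -> Bin 1 (now 0.89)
  Item 0.8 -> new Bin 3
Total bins used = 3

3


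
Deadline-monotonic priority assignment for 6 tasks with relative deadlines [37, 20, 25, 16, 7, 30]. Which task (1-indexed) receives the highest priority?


Sort tasks by relative deadline (ascending):
  Task 5: deadline = 7
  Task 4: deadline = 16
  Task 2: deadline = 20
  Task 3: deadline = 25
  Task 6: deadline = 30
  Task 1: deadline = 37
Priority order (highest first): [5, 4, 2, 3, 6, 1]
Highest priority task = 5

5


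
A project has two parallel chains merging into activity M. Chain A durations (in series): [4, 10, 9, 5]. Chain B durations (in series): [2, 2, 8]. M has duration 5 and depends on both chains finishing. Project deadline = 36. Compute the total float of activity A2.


Forward pass: ES(A2) = sum of predecessors on chain A = 4
EF = ES + duration = 4 + 10 = 14
Backward pass: LF(M) = deadline = 36; LS(M) = 36 - 5 = 31
LF(A2) = LS(M) - sum(successors on chain A) = 31 - 14 = 17
LS = LF - duration = 17 - 10 = 7
Total float = LS - ES = 7 - 4 = 3

3


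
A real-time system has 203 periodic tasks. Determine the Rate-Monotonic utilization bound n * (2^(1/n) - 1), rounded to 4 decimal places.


Compute 2^(1/203) = 1.0034203542
Subtract 1: 1.0034203542 - 1 = 0.0034203542
Multiply by n: 203 * 0.0034203542 = 0.6943319026
Round to 4 dp: 0.6943

0.6943


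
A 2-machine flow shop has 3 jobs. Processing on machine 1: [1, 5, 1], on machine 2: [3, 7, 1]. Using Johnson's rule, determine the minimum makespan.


Apply Johnson's rule:
  Group 1 (a <= b): [(1, 1, 3), (3, 1, 1), (2, 5, 7)]
  Group 2 (a > b): []
Optimal job order: [1, 3, 2]
Schedule:
  Job 1: M1 done at 1, M2 done at 4
  Job 3: M1 done at 2, M2 done at 5
  Job 2: M1 done at 7, M2 done at 14
Makespan = 14

14


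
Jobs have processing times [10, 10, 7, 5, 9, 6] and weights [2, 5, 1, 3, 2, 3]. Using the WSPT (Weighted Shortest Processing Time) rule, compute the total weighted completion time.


Compute p/w ratios and sort ascending (WSPT): [(5, 3), (10, 5), (6, 3), (9, 2), (10, 2), (7, 1)]
Compute weighted completion times:
  Job (p=5,w=3): C=5, w*C=3*5=15
  Job (p=10,w=5): C=15, w*C=5*15=75
  Job (p=6,w=3): C=21, w*C=3*21=63
  Job (p=9,w=2): C=30, w*C=2*30=60
  Job (p=10,w=2): C=40, w*C=2*40=80
  Job (p=7,w=1): C=47, w*C=1*47=47
Total weighted completion time = 340

340


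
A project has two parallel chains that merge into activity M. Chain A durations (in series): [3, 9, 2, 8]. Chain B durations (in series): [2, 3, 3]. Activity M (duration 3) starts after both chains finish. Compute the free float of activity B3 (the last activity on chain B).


ES(B3) = sum of predecessors on chain B = 5
EF(B3) = ES + duration = 5 + 3 = 8
Successor of B3 is M. ES(M) = max(sum(A), sum(B)) = max(22, 8) = 22
Free float = ES(successor) - EF(current) = 22 - 8 = 14

14


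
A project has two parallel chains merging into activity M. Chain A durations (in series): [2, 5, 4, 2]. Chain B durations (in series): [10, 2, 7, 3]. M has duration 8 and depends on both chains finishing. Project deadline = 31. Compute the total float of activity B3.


Forward pass: ES(B3) = sum of predecessors on chain B = 12
EF = ES + duration = 12 + 7 = 19
Backward pass: LF(M) = deadline = 31; LS(M) = 31 - 8 = 23
LF(B3) = LS(M) - sum(successors on chain B) = 23 - 3 = 20
LS = LF - duration = 20 - 7 = 13
Total float = LS - ES = 13 - 12 = 1

1


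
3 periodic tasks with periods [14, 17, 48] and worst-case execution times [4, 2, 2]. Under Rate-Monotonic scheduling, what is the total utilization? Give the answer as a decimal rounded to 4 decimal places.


Compute individual utilizations (exact fractions):
  Task 1: C/T = 4/14 = 2/7 (approx. 0.2857)
  Task 2: C/T = 2/17 (approx. 0.1176)
  Task 3: C/T = 2/48 = 1/24 (approx. 0.0417)
Total utilization U = 2/7 + 2/17 + 1/24 = 1271/2856
Rounded to 4 decimal places: U = 0.4450
RM (Liu & Layland) bound for 3 tasks = 0.779763; compare with U = 1271/2856 (approx. 0.445028)
U <= bound, so schedulable by RM sufficient condition.

0.4450


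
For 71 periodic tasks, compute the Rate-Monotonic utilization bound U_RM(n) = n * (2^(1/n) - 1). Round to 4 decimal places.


Compute 2^(1/71) = 1.0098104463
Subtract 1: 1.0098104463 - 1 = 0.0098104463
Multiply by n: 71 * 0.0098104463 = 0.6965416873
Round to 4 dp: 0.6965

0.6965


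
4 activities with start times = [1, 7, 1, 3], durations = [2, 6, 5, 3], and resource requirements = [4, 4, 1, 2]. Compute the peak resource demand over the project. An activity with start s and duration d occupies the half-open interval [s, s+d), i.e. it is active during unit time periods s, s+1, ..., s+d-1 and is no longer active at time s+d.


Each activity i is active on [start_i, start_i + duration_i).
Compute total resource usage per time slot:
  t=0: active resources = [], total = 0
  t=1: active resources = [4, 1], total = 5
  t=2: active resources = [4, 1], total = 5
  t=3: active resources = [1, 2], total = 3
  t=4: active resources = [1, 2], total = 3
  t=5: active resources = [1, 2], total = 3
  t=6: active resources = [], total = 0
  t=7: active resources = [4], total = 4
  t=8: active resources = [4], total = 4
  t=9: active resources = [4], total = 4
  t=10: active resources = [4], total = 4
  t=11: active resources = [4], total = 4
  t=12: active resources = [4], total = 4
Peak resource demand = 5

5


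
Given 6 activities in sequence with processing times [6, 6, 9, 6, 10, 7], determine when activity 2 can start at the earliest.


Activity 2 starts after activities 1 through 1 complete.
Predecessor durations: [6]
ES = 6 = 6

6


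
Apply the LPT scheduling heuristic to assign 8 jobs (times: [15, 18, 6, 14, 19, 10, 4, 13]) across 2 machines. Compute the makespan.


Sort jobs in decreasing order (LPT): [19, 18, 15, 14, 13, 10, 6, 4]
Assign each job to the least loaded machine:
  Machine 1: jobs [19, 14, 13, 4], load = 50
  Machine 2: jobs [18, 15, 10, 6], load = 49
Makespan = max load = 50

50


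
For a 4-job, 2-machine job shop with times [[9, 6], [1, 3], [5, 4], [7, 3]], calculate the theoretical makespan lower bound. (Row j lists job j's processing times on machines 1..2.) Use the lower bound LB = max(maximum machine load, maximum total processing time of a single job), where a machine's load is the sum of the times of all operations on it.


Machine loads:
  Machine 1: 9 + 1 + 5 + 7 = 22
  Machine 2: 6 + 3 + 4 + 3 = 16
Max machine load = 22
Job totals:
  Job 1: 15
  Job 2: 4
  Job 3: 9
  Job 4: 10
Max job total = 15
Lower bound = max(22, 15) = 22

22


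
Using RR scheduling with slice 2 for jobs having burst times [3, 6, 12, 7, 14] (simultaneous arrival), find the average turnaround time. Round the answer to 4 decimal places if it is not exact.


Time quantum = 2
Execution trace:
  J1 runs 2 units, time = 2
  J2 runs 2 units, time = 4
  J3 runs 2 units, time = 6
  J4 runs 2 units, time = 8
  J5 runs 2 units, time = 10
  J1 runs 1 units, time = 11
  J2 runs 2 units, time = 13
  J3 runs 2 units, time = 15
  J4 runs 2 units, time = 17
  J5 runs 2 units, time = 19
  J2 runs 2 units, time = 21
  J3 runs 2 units, time = 23
  J4 runs 2 units, time = 25
  J5 runs 2 units, time = 27
  J3 runs 2 units, time = 29
  J4 runs 1 units, time = 30
  J5 runs 2 units, time = 32
  J3 runs 2 units, time = 34
  J5 runs 2 units, time = 36
  J3 runs 2 units, time = 38
  J5 runs 2 units, time = 40
  J5 runs 2 units, time = 42
Finish times: [11, 21, 38, 30, 42]
Average turnaround = 142/5 = 28.4

28.4


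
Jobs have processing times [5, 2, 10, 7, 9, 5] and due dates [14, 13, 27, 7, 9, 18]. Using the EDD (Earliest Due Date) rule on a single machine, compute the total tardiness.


Sort by due date (EDD order): [(7, 7), (9, 9), (2, 13), (5, 14), (5, 18), (10, 27)]
Compute completion times and tardiness:
  Job 1: p=7, d=7, C=7, tardiness=max(0,7-7)=0
  Job 2: p=9, d=9, C=16, tardiness=max(0,16-9)=7
  Job 3: p=2, d=13, C=18, tardiness=max(0,18-13)=5
  Job 4: p=5, d=14, C=23, tardiness=max(0,23-14)=9
  Job 5: p=5, d=18, C=28, tardiness=max(0,28-18)=10
  Job 6: p=10, d=27, C=38, tardiness=max(0,38-27)=11
Total tardiness = 42

42


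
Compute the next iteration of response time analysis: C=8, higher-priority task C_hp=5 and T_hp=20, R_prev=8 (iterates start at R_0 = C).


R_next = C + ceil(R_prev / T_hp) * C_hp
ceil(8 / 20) = ceil(0.4) = 1
Interference = 1 * 5 = 5
R_next = 8 + 5 = 13

13


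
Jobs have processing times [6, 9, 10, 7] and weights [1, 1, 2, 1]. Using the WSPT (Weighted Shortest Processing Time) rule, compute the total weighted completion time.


Compute p/w ratios and sort ascending (WSPT): [(10, 2), (6, 1), (7, 1), (9, 1)]
Compute weighted completion times:
  Job (p=10,w=2): C=10, w*C=2*10=20
  Job (p=6,w=1): C=16, w*C=1*16=16
  Job (p=7,w=1): C=23, w*C=1*23=23
  Job (p=9,w=1): C=32, w*C=1*32=32
Total weighted completion time = 91

91


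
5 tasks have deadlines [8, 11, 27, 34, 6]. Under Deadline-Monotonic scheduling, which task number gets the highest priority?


Sort tasks by relative deadline (ascending):
  Task 5: deadline = 6
  Task 1: deadline = 8
  Task 2: deadline = 11
  Task 3: deadline = 27
  Task 4: deadline = 34
Priority order (highest first): [5, 1, 2, 3, 4]
Highest priority task = 5

5


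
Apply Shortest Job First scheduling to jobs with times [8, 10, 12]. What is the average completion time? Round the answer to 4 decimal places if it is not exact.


SJF order (ascending): [8, 10, 12]
Completion times:
  Job 1: burst=8, C=8
  Job 2: burst=10, C=18
  Job 3: burst=12, C=30
Average completion = 56/3 = 18.6667

18.6667


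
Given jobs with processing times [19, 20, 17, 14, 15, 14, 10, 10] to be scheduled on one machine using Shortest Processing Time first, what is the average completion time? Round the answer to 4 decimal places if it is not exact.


Sort jobs by processing time (SPT order): [10, 10, 14, 14, 15, 17, 19, 20]
Compute completion times sequentially:
  Job 1: processing = 10, completes at 10
  Job 2: processing = 10, completes at 20
  Job 3: processing = 14, completes at 34
  Job 4: processing = 14, completes at 48
  Job 5: processing = 15, completes at 63
  Job 6: processing = 17, completes at 80
  Job 7: processing = 19, completes at 99
  Job 8: processing = 20, completes at 119
Sum of completion times = 473
Average completion time = 473/8 = 59.125

59.125


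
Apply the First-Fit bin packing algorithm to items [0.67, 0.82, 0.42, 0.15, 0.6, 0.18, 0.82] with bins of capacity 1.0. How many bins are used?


Place items sequentially using First-Fit:
  Item 0.67 -> new Bin 1
  Item 0.82 -> new Bin 2
  Item 0.42 -> new Bin 3
  Item 0.15 -> Bin 1 (now 0.82)
  Item 0.6 -> new Bin 4
  Item 0.18 -> Bin 1 (now 1.0)
  Item 0.82 -> new Bin 5
Total bins used = 5

5


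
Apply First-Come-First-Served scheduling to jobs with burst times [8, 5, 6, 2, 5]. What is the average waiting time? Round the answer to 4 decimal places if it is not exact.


FCFS order (as given): [8, 5, 6, 2, 5]
Waiting times:
  Job 1: wait = 0
  Job 2: wait = 8
  Job 3: wait = 13
  Job 4: wait = 19
  Job 5: wait = 21
Sum of waiting times = 61
Average waiting time = 61/5 = 12.2

12.2


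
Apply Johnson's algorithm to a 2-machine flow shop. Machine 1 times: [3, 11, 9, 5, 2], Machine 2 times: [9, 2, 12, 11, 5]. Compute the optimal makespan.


Apply Johnson's rule:
  Group 1 (a <= b): [(5, 2, 5), (1, 3, 9), (4, 5, 11), (3, 9, 12)]
  Group 2 (a > b): [(2, 11, 2)]
Optimal job order: [5, 1, 4, 3, 2]
Schedule:
  Job 5: M1 done at 2, M2 done at 7
  Job 1: M1 done at 5, M2 done at 16
  Job 4: M1 done at 10, M2 done at 27
  Job 3: M1 done at 19, M2 done at 39
  Job 2: M1 done at 30, M2 done at 41
Makespan = 41

41


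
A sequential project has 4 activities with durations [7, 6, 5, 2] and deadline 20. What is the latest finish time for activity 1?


LF(activity 1) = deadline - sum of successor durations
Successors: activities 2 through 4 with durations [6, 5, 2]
Sum of successor durations = 13
LF = 20 - 13 = 7

7


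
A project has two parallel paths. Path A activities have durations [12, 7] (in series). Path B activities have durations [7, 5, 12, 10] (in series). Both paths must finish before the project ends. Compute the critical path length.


Path A total = 12 + 7 = 19
Path B total = 7 + 5 + 12 + 10 = 34
Critical path = longest path = max(19, 34) = 34

34


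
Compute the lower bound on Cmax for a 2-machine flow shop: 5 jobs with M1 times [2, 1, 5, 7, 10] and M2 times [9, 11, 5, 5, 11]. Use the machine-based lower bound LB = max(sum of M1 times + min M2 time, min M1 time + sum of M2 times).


LB1 = sum(M1 times) + min(M2 times) = 25 + 5 = 30
LB2 = min(M1 times) + sum(M2 times) = 1 + 41 = 42
Lower bound = max(LB1, LB2) = max(30, 42) = 42

42


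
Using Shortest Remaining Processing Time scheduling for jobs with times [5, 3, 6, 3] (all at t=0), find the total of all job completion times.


Since all jobs arrive at t=0, SRPT equals SPT ordering.
SPT order: [3, 3, 5, 6]
Completion times:
  Job 1: p=3, C=3
  Job 2: p=3, C=6
  Job 3: p=5, C=11
  Job 4: p=6, C=17
Total completion time = 3 + 6 + 11 + 17 = 37

37


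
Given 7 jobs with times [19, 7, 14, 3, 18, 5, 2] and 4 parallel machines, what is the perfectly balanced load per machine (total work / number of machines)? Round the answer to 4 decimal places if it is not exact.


Total processing time = 19 + 7 + 14 + 3 + 18 + 5 + 2 = 68
Number of machines = 4
Ideal balanced load = 68 / 4 = 17.0

17.0


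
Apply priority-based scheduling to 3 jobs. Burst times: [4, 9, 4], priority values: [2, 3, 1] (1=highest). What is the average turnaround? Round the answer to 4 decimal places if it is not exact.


Sort by priority (ascending = highest first):
Order: [(1, 4), (2, 4), (3, 9)]
Completion times:
  Priority 1, burst=4, C=4
  Priority 2, burst=4, C=8
  Priority 3, burst=9, C=17
Average turnaround = 29/3 = 9.6667

9.6667


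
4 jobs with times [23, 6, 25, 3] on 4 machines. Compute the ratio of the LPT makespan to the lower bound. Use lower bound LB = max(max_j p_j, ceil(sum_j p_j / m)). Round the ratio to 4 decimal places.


LPT order: [25, 23, 6, 3]
Machine loads after assignment: [25, 23, 6, 3]
LPT makespan = 25
Lower bound = max(max_job, ceil(total/4)) = max(25, 15) = 25
Ratio = 25 / 25 = 1.0

1.0


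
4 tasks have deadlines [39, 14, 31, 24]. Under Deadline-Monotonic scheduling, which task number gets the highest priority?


Sort tasks by relative deadline (ascending):
  Task 2: deadline = 14
  Task 4: deadline = 24
  Task 3: deadline = 31
  Task 1: deadline = 39
Priority order (highest first): [2, 4, 3, 1]
Highest priority task = 2

2


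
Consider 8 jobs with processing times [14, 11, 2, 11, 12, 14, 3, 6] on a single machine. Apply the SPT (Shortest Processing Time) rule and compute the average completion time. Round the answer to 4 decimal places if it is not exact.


Sort jobs by processing time (SPT order): [2, 3, 6, 11, 11, 12, 14, 14]
Compute completion times sequentially:
  Job 1: processing = 2, completes at 2
  Job 2: processing = 3, completes at 5
  Job 3: processing = 6, completes at 11
  Job 4: processing = 11, completes at 22
  Job 5: processing = 11, completes at 33
  Job 6: processing = 12, completes at 45
  Job 7: processing = 14, completes at 59
  Job 8: processing = 14, completes at 73
Sum of completion times = 250
Average completion time = 250/8 = 31.25

31.25


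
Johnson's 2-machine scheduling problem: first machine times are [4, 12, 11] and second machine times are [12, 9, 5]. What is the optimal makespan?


Apply Johnson's rule:
  Group 1 (a <= b): [(1, 4, 12)]
  Group 2 (a > b): [(2, 12, 9), (3, 11, 5)]
Optimal job order: [1, 2, 3]
Schedule:
  Job 1: M1 done at 4, M2 done at 16
  Job 2: M1 done at 16, M2 done at 25
  Job 3: M1 done at 27, M2 done at 32
Makespan = 32

32


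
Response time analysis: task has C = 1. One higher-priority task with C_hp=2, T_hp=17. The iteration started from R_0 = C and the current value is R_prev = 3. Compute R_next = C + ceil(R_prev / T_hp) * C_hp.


R_next = C + ceil(R_prev / T_hp) * C_hp
ceil(3 / 17) = ceil(0.1765) = 1
Interference = 1 * 2 = 2
R_next = 1 + 2 = 3
R_next = R_prev, so the iteration has converged (response time = 3).

3


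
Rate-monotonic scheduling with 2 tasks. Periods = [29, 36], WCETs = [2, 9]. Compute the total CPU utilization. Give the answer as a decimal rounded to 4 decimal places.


Compute individual utilizations (exact fractions):
  Task 1: C/T = 2/29 (approx. 0.069)
  Task 2: C/T = 9/36 = 1/4 (approx. 0.25)
Total utilization U = 2/29 + 1/4 = 37/116
Rounded to 4 decimal places: U = 0.3190
RM (Liu & Layland) bound for 2 tasks = 0.828427; compare with U = 37/116 (approx. 0.318966)
U <= bound, so schedulable by RM sufficient condition.

0.3190


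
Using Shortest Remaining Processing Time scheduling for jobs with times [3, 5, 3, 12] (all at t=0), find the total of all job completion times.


Since all jobs arrive at t=0, SRPT equals SPT ordering.
SPT order: [3, 3, 5, 12]
Completion times:
  Job 1: p=3, C=3
  Job 2: p=3, C=6
  Job 3: p=5, C=11
  Job 4: p=12, C=23
Total completion time = 3 + 6 + 11 + 23 = 43

43


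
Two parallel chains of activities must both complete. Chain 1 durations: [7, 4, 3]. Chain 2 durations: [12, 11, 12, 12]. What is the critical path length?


Path A total = 7 + 4 + 3 = 14
Path B total = 12 + 11 + 12 + 12 = 47
Critical path = longest path = max(14, 47) = 47

47


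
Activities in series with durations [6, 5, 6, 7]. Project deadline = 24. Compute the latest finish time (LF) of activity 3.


LF(activity 3) = deadline - sum of successor durations
Successors: activities 4 through 4 with durations [7]
Sum of successor durations = 7
LF = 24 - 7 = 17

17


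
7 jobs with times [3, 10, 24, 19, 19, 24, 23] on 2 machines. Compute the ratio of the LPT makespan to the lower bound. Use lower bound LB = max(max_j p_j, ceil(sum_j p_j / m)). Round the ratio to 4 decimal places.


LPT order: [24, 24, 23, 19, 19, 10, 3]
Machine loads after assignment: [60, 62]
LPT makespan = 62
Lower bound = max(max_job, ceil(total/2)) = max(24, 61) = 61
Ratio = 62 / 61 = 1.0164

1.0164


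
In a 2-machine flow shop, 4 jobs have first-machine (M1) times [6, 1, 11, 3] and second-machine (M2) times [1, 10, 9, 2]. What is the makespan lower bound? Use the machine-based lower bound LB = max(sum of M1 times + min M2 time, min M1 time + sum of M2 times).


LB1 = sum(M1 times) + min(M2 times) = 21 + 1 = 22
LB2 = min(M1 times) + sum(M2 times) = 1 + 22 = 23
Lower bound = max(LB1, LB2) = max(22, 23) = 23

23


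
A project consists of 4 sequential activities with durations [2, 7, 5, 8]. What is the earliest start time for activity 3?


Activity 3 starts after activities 1 through 2 complete.
Predecessor durations: [2, 7]
ES = 2 + 7 = 9

9


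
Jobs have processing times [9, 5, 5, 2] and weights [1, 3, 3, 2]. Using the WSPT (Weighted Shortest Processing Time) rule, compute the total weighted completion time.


Compute p/w ratios and sort ascending (WSPT): [(2, 2), (5, 3), (5, 3), (9, 1)]
Compute weighted completion times:
  Job (p=2,w=2): C=2, w*C=2*2=4
  Job (p=5,w=3): C=7, w*C=3*7=21
  Job (p=5,w=3): C=12, w*C=3*12=36
  Job (p=9,w=1): C=21, w*C=1*21=21
Total weighted completion time = 82

82


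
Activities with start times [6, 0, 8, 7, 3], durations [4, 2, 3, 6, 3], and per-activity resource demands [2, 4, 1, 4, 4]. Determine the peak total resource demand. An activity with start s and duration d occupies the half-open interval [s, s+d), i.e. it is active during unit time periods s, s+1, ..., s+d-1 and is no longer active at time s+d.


Each activity i is active on [start_i, start_i + duration_i).
Compute total resource usage per time slot:
  t=0: active resources = [4], total = 4
  t=1: active resources = [4], total = 4
  t=2: active resources = [], total = 0
  t=3: active resources = [4], total = 4
  t=4: active resources = [4], total = 4
  t=5: active resources = [4], total = 4
  t=6: active resources = [2], total = 2
  t=7: active resources = [2, 4], total = 6
  t=8: active resources = [2, 1, 4], total = 7
  t=9: active resources = [2, 1, 4], total = 7
  t=10: active resources = [1, 4], total = 5
  t=11: active resources = [4], total = 4
  t=12: active resources = [4], total = 4
Peak resource demand = 7

7


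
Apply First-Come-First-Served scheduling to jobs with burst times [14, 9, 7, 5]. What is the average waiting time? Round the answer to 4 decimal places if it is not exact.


FCFS order (as given): [14, 9, 7, 5]
Waiting times:
  Job 1: wait = 0
  Job 2: wait = 14
  Job 3: wait = 23
  Job 4: wait = 30
Sum of waiting times = 67
Average waiting time = 67/4 = 16.75

16.75


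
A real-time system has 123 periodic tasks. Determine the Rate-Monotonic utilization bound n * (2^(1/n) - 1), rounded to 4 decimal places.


Compute 2^(1/123) = 1.0056512513
Subtract 1: 1.0056512513 - 1 = 0.0056512513
Multiply by n: 123 * 0.0056512513 = 0.6951039099
Round to 4 dp: 0.6951

0.6951


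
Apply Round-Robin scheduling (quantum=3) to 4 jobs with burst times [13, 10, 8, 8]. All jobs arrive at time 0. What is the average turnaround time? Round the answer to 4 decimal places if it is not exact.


Time quantum = 3
Execution trace:
  J1 runs 3 units, time = 3
  J2 runs 3 units, time = 6
  J3 runs 3 units, time = 9
  J4 runs 3 units, time = 12
  J1 runs 3 units, time = 15
  J2 runs 3 units, time = 18
  J3 runs 3 units, time = 21
  J4 runs 3 units, time = 24
  J1 runs 3 units, time = 27
  J2 runs 3 units, time = 30
  J3 runs 2 units, time = 32
  J4 runs 2 units, time = 34
  J1 runs 3 units, time = 37
  J2 runs 1 units, time = 38
  J1 runs 1 units, time = 39
Finish times: [39, 38, 32, 34]
Average turnaround = 143/4 = 35.75

35.75


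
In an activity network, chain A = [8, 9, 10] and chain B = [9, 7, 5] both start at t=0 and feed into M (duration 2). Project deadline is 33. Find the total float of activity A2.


Forward pass: ES(A2) = sum of predecessors on chain A = 8
EF = ES + duration = 8 + 9 = 17
Backward pass: LF(M) = deadline = 33; LS(M) = 33 - 2 = 31
LF(A2) = LS(M) - sum(successors on chain A) = 31 - 10 = 21
LS = LF - duration = 21 - 9 = 12
Total float = LS - ES = 12 - 8 = 4

4


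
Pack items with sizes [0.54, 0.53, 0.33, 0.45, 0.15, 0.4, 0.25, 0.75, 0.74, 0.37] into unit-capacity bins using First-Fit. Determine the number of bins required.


Place items sequentially using First-Fit:
  Item 0.54 -> new Bin 1
  Item 0.53 -> new Bin 2
  Item 0.33 -> Bin 1 (now 0.87)
  Item 0.45 -> Bin 2 (now 0.98)
  Item 0.15 -> new Bin 3
  Item 0.4 -> Bin 3 (now 0.55)
  Item 0.25 -> Bin 3 (now 0.8)
  Item 0.75 -> new Bin 4
  Item 0.74 -> new Bin 5
  Item 0.37 -> new Bin 6
Total bins used = 6

6


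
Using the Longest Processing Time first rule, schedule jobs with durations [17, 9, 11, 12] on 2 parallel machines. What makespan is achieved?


Sort jobs in decreasing order (LPT): [17, 12, 11, 9]
Assign each job to the least loaded machine:
  Machine 1: jobs [17, 9], load = 26
  Machine 2: jobs [12, 11], load = 23
Makespan = max load = 26

26


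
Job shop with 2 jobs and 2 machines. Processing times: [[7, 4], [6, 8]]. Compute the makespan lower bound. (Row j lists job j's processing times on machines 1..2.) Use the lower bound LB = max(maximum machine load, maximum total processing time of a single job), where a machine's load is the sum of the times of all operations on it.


Machine loads:
  Machine 1: 7 + 6 = 13
  Machine 2: 4 + 8 = 12
Max machine load = 13
Job totals:
  Job 1: 11
  Job 2: 14
Max job total = 14
Lower bound = max(13, 14) = 14

14


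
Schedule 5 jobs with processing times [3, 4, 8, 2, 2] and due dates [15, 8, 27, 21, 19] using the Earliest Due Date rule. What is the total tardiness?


Sort by due date (EDD order): [(4, 8), (3, 15), (2, 19), (2, 21), (8, 27)]
Compute completion times and tardiness:
  Job 1: p=4, d=8, C=4, tardiness=max(0,4-8)=0
  Job 2: p=3, d=15, C=7, tardiness=max(0,7-15)=0
  Job 3: p=2, d=19, C=9, tardiness=max(0,9-19)=0
  Job 4: p=2, d=21, C=11, tardiness=max(0,11-21)=0
  Job 5: p=8, d=27, C=19, tardiness=max(0,19-27)=0
Total tardiness = 0

0


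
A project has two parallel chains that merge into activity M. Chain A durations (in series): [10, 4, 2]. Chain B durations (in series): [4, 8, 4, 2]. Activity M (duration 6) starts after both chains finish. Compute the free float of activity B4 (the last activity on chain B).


ES(B4) = sum of predecessors on chain B = 16
EF(B4) = ES + duration = 16 + 2 = 18
Successor of B4 is M. ES(M) = max(sum(A), sum(B)) = max(16, 18) = 18
Free float = ES(successor) - EF(current) = 18 - 18 = 0

0


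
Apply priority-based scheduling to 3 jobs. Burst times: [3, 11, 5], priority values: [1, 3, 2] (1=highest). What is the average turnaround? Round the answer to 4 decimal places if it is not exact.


Sort by priority (ascending = highest first):
Order: [(1, 3), (2, 5), (3, 11)]
Completion times:
  Priority 1, burst=3, C=3
  Priority 2, burst=5, C=8
  Priority 3, burst=11, C=19
Average turnaround = 30/3 = 10.0

10.0


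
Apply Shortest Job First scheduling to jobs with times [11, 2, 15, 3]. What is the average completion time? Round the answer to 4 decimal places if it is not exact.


SJF order (ascending): [2, 3, 11, 15]
Completion times:
  Job 1: burst=2, C=2
  Job 2: burst=3, C=5
  Job 3: burst=11, C=16
  Job 4: burst=15, C=31
Average completion = 54/4 = 13.5

13.5


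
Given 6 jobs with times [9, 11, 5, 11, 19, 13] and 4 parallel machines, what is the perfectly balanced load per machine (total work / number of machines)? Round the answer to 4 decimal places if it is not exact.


Total processing time = 9 + 11 + 5 + 11 + 19 + 13 = 68
Number of machines = 4
Ideal balanced load = 68 / 4 = 17.0

17.0


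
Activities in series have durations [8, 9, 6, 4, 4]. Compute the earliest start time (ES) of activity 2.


Activity 2 starts after activities 1 through 1 complete.
Predecessor durations: [8]
ES = 8 = 8

8


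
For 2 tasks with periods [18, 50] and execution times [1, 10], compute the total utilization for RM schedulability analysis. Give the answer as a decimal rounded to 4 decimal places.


Compute individual utilizations (exact fractions):
  Task 1: C/T = 1/18 (approx. 0.0556)
  Task 2: C/T = 10/50 = 1/5 (approx. 0.2)
Total utilization U = 1/18 + 1/5 = 23/90
Rounded to 4 decimal places: U = 0.2556
RM (Liu & Layland) bound for 2 tasks = 0.828427; compare with U = 23/90 (approx. 0.255556)
U <= bound, so schedulable by RM sufficient condition.

0.2556


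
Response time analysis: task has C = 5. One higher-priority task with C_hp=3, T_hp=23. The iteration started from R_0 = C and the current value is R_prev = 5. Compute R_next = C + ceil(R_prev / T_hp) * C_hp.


R_next = C + ceil(R_prev / T_hp) * C_hp
ceil(5 / 23) = ceil(0.2174) = 1
Interference = 1 * 3 = 3
R_next = 5 + 3 = 8

8


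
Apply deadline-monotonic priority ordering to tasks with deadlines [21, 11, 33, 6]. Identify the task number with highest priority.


Sort tasks by relative deadline (ascending):
  Task 4: deadline = 6
  Task 2: deadline = 11
  Task 1: deadline = 21
  Task 3: deadline = 33
Priority order (highest first): [4, 2, 1, 3]
Highest priority task = 4

4


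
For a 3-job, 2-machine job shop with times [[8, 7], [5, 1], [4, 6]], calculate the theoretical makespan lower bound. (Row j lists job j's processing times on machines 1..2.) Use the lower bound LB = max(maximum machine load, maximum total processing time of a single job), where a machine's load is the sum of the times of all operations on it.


Machine loads:
  Machine 1: 8 + 5 + 4 = 17
  Machine 2: 7 + 1 + 6 = 14
Max machine load = 17
Job totals:
  Job 1: 15
  Job 2: 6
  Job 3: 10
Max job total = 15
Lower bound = max(17, 15) = 17

17


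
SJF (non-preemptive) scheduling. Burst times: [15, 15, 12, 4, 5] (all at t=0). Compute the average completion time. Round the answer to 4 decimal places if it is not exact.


SJF order (ascending): [4, 5, 12, 15, 15]
Completion times:
  Job 1: burst=4, C=4
  Job 2: burst=5, C=9
  Job 3: burst=12, C=21
  Job 4: burst=15, C=36
  Job 5: burst=15, C=51
Average completion = 121/5 = 24.2

24.2


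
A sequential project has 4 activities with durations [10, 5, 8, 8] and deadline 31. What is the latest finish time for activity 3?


LF(activity 3) = deadline - sum of successor durations
Successors: activities 4 through 4 with durations [8]
Sum of successor durations = 8
LF = 31 - 8 = 23

23


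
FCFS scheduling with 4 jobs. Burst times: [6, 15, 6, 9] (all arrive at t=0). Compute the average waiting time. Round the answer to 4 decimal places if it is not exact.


FCFS order (as given): [6, 15, 6, 9]
Waiting times:
  Job 1: wait = 0
  Job 2: wait = 6
  Job 3: wait = 21
  Job 4: wait = 27
Sum of waiting times = 54
Average waiting time = 54/4 = 13.5

13.5


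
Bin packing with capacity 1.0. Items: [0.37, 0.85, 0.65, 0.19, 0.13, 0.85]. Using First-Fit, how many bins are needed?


Place items sequentially using First-Fit:
  Item 0.37 -> new Bin 1
  Item 0.85 -> new Bin 2
  Item 0.65 -> new Bin 3
  Item 0.19 -> Bin 1 (now 0.56)
  Item 0.13 -> Bin 1 (now 0.69)
  Item 0.85 -> new Bin 4
Total bins used = 4

4


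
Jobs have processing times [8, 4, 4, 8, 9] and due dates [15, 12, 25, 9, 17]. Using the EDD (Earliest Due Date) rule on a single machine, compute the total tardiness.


Sort by due date (EDD order): [(8, 9), (4, 12), (8, 15), (9, 17), (4, 25)]
Compute completion times and tardiness:
  Job 1: p=8, d=9, C=8, tardiness=max(0,8-9)=0
  Job 2: p=4, d=12, C=12, tardiness=max(0,12-12)=0
  Job 3: p=8, d=15, C=20, tardiness=max(0,20-15)=5
  Job 4: p=9, d=17, C=29, tardiness=max(0,29-17)=12
  Job 5: p=4, d=25, C=33, tardiness=max(0,33-25)=8
Total tardiness = 25

25


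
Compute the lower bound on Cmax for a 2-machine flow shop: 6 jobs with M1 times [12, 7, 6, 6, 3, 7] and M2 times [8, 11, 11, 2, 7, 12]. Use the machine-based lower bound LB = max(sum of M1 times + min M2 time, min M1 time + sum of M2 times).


LB1 = sum(M1 times) + min(M2 times) = 41 + 2 = 43
LB2 = min(M1 times) + sum(M2 times) = 3 + 51 = 54
Lower bound = max(LB1, LB2) = max(43, 54) = 54

54


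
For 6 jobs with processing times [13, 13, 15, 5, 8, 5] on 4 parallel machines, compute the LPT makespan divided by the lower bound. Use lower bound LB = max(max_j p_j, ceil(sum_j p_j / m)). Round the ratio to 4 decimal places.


LPT order: [15, 13, 13, 8, 5, 5]
Machine loads after assignment: [15, 18, 13, 13]
LPT makespan = 18
Lower bound = max(max_job, ceil(total/4)) = max(15, 15) = 15
Ratio = 18 / 15 = 1.2

1.2


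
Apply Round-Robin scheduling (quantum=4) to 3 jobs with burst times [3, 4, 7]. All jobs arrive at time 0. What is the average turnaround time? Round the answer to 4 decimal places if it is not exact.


Time quantum = 4
Execution trace:
  J1 runs 3 units, time = 3
  J2 runs 4 units, time = 7
  J3 runs 4 units, time = 11
  J3 runs 3 units, time = 14
Finish times: [3, 7, 14]
Average turnaround = 24/3 = 8.0

8.0


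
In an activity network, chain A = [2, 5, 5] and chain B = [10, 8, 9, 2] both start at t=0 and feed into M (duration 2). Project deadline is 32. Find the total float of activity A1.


Forward pass: ES(A1) = sum of predecessors on chain A = 0
EF = ES + duration = 0 + 2 = 2
Backward pass: LF(M) = deadline = 32; LS(M) = 32 - 2 = 30
LF(A1) = LS(M) - sum(successors on chain A) = 30 - 10 = 20
LS = LF - duration = 20 - 2 = 18
Total float = LS - ES = 18 - 0 = 18

18


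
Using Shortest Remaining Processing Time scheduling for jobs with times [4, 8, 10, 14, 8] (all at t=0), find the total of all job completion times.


Since all jobs arrive at t=0, SRPT equals SPT ordering.
SPT order: [4, 8, 8, 10, 14]
Completion times:
  Job 1: p=4, C=4
  Job 2: p=8, C=12
  Job 3: p=8, C=20
  Job 4: p=10, C=30
  Job 5: p=14, C=44
Total completion time = 4 + 12 + 20 + 30 + 44 = 110

110


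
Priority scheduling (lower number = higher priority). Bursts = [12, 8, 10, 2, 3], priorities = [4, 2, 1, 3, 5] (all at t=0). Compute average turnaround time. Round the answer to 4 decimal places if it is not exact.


Sort by priority (ascending = highest first):
Order: [(1, 10), (2, 8), (3, 2), (4, 12), (5, 3)]
Completion times:
  Priority 1, burst=10, C=10
  Priority 2, burst=8, C=18
  Priority 3, burst=2, C=20
  Priority 4, burst=12, C=32
  Priority 5, burst=3, C=35
Average turnaround = 115/5 = 23.0

23.0


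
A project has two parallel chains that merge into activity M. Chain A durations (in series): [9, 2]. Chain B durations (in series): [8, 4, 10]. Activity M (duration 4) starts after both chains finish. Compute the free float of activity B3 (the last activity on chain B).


ES(B3) = sum of predecessors on chain B = 12
EF(B3) = ES + duration = 12 + 10 = 22
Successor of B3 is M. ES(M) = max(sum(A), sum(B)) = max(11, 22) = 22
Free float = ES(successor) - EF(current) = 22 - 22 = 0

0


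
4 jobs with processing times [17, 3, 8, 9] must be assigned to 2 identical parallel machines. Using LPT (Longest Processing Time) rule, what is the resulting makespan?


Sort jobs in decreasing order (LPT): [17, 9, 8, 3]
Assign each job to the least loaded machine:
  Machine 1: jobs [17, 3], load = 20
  Machine 2: jobs [9, 8], load = 17
Makespan = max load = 20

20


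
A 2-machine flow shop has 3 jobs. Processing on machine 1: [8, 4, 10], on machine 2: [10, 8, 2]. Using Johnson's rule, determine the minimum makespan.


Apply Johnson's rule:
  Group 1 (a <= b): [(2, 4, 8), (1, 8, 10)]
  Group 2 (a > b): [(3, 10, 2)]
Optimal job order: [2, 1, 3]
Schedule:
  Job 2: M1 done at 4, M2 done at 12
  Job 1: M1 done at 12, M2 done at 22
  Job 3: M1 done at 22, M2 done at 24
Makespan = 24

24


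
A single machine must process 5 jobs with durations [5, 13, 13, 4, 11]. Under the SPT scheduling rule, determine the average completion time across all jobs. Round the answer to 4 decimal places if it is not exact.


Sort jobs by processing time (SPT order): [4, 5, 11, 13, 13]
Compute completion times sequentially:
  Job 1: processing = 4, completes at 4
  Job 2: processing = 5, completes at 9
  Job 3: processing = 11, completes at 20
  Job 4: processing = 13, completes at 33
  Job 5: processing = 13, completes at 46
Sum of completion times = 112
Average completion time = 112/5 = 22.4

22.4


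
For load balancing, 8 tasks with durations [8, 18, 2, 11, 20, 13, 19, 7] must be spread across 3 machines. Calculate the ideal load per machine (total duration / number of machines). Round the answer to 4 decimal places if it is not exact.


Total processing time = 8 + 18 + 2 + 11 + 20 + 13 + 19 + 7 = 98
Number of machines = 3
Ideal balanced load = 98 / 3 = 32.6667

32.6667


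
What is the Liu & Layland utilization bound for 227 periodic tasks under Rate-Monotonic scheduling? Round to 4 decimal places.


Compute 2^(1/227) = 1.0030581785
Subtract 1: 1.0030581785 - 1 = 0.0030581785
Multiply by n: 227 * 0.0030581785 = 0.6942065195
Round to 4 dp: 0.6942

0.6942


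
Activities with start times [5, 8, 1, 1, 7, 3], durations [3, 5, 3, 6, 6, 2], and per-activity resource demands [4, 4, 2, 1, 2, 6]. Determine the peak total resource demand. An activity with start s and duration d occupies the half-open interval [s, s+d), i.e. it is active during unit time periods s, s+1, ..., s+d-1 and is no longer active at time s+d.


Each activity i is active on [start_i, start_i + duration_i).
Compute total resource usage per time slot:
  t=0: active resources = [], total = 0
  t=1: active resources = [2, 1], total = 3
  t=2: active resources = [2, 1], total = 3
  t=3: active resources = [2, 1, 6], total = 9
  t=4: active resources = [1, 6], total = 7
  t=5: active resources = [4, 1], total = 5
  t=6: active resources = [4, 1], total = 5
  t=7: active resources = [4, 2], total = 6
  t=8: active resources = [4, 2], total = 6
  t=9: active resources = [4, 2], total = 6
  t=10: active resources = [4, 2], total = 6
  t=11: active resources = [4, 2], total = 6
  t=12: active resources = [4, 2], total = 6
Peak resource demand = 9

9


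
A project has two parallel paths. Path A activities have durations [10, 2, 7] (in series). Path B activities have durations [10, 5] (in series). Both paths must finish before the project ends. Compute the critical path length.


Path A total = 10 + 2 + 7 = 19
Path B total = 10 + 5 = 15
Critical path = longest path = max(19, 15) = 19

19


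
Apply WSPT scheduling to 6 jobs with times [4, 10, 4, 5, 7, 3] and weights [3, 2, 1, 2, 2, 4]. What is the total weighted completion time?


Compute p/w ratios and sort ascending (WSPT): [(3, 4), (4, 3), (5, 2), (7, 2), (4, 1), (10, 2)]
Compute weighted completion times:
  Job (p=3,w=4): C=3, w*C=4*3=12
  Job (p=4,w=3): C=7, w*C=3*7=21
  Job (p=5,w=2): C=12, w*C=2*12=24
  Job (p=7,w=2): C=19, w*C=2*19=38
  Job (p=4,w=1): C=23, w*C=1*23=23
  Job (p=10,w=2): C=33, w*C=2*33=66
Total weighted completion time = 184

184
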